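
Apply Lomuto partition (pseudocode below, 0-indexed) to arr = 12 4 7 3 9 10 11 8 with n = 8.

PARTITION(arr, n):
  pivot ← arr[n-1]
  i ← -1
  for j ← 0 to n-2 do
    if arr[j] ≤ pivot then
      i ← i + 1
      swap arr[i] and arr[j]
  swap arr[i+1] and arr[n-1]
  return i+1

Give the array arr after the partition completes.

pivot=8, i=-1
j=0: 12>8, skip
j=1: 4≤8, i=0, swap(0,1) ⇒ 4 12 7 3 9 10 11 8
j=2: 7≤8, i=1, swap(1,2) ⇒ 4 7 12 3 9 10 11 8
j=3: 3≤8, i=2, swap(2,3) ⇒ 4 7 3 12 9 10 11 8
j=4: 9>8, skip
j=5: 10>8, skip
j=6: 11>8, skip
swap(3,7) ⇒ 4 7 3 8 9 10 11 12; return 3

4 7 3 8 9 10 11 12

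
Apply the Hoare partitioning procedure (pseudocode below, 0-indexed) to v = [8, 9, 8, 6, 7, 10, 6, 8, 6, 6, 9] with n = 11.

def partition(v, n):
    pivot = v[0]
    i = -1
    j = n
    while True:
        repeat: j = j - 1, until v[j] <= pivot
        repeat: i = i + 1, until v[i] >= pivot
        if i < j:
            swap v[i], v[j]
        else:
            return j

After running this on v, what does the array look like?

[6, 6, 8, 6, 7, 6, 10, 8, 9, 8, 9]

pivot = v[0] = 8; i = -1, j = 11
j→9 (v[9]=6≤8), i→0 (v[0]=8≥8); i<j, swap → [6, 9, 8, 6, 7, 10, 6, 8, 6, 8, 9]
j→8 (v[8]=6≤8), i→1 (v[1]=9≥8); i<j, swap → [6, 6, 8, 6, 7, 10, 6, 8, 9, 8, 9]
j→7 (v[7]=8≤8), i→2 (v[2]=8≥8); i<j, swap → [6, 6, 8, 6, 7, 10, 6, 8, 9, 8, 9]
j→6 (v[6]=6≤8), i→5 (v[5]=10≥8); i<j, swap → [6, 6, 8, 6, 7, 6, 10, 8, 9, 8, 9]
j→5, i→6; i≥j, return j=5. v = [6, 6, 8, 6, 7, 6, 10, 8, 9, 8, 9]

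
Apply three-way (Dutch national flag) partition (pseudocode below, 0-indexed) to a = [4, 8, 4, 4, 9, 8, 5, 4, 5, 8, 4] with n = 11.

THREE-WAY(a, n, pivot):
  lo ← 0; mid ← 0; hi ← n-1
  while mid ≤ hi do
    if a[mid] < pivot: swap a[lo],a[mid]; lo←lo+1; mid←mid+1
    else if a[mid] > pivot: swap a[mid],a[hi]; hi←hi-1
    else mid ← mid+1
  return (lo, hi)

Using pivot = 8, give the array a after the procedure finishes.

[4, 4, 4, 4, 5, 4, 5, 8, 8, 8, 9]

lo=0 mid=0 hi=10
4<8: swap(0,0), lo=1 mid=1 ⇒ [4, 8, 4, 4, 9, 8, 5, 4, 5, 8, 4]
8=8: mid=2
4<8: swap(1,2), lo=2 mid=3 ⇒ [4, 4, 8, 4, 9, 8, 5, 4, 5, 8, 4]
4<8: swap(2,3), lo=3 mid=4 ⇒ [4, 4, 4, 8, 9, 8, 5, 4, 5, 8, 4]
9>8: swap(4,10), hi=9 ⇒ [4, 4, 4, 8, 4, 8, 5, 4, 5, 8, 9]
4<8: swap(3,4), lo=4 mid=5 ⇒ [4, 4, 4, 4, 8, 8, 5, 4, 5, 8, 9]
8=8: mid=6
5<8: swap(4,6), lo=5 mid=7 ⇒ [4, 4, 4, 4, 5, 8, 8, 4, 5, 8, 9]
4<8: swap(5,7), lo=6 mid=8 ⇒ [4, 4, 4, 4, 5, 4, 8, 8, 5, 8, 9]
5<8: swap(6,8), lo=7 mid=9 ⇒ [4, 4, 4, 4, 5, 4, 5, 8, 8, 8, 9]
8=8: mid=10
done. lo=7 hi=9; a=[4, 4, 4, 4, 5, 4, 5, 8, 8, 8, 9]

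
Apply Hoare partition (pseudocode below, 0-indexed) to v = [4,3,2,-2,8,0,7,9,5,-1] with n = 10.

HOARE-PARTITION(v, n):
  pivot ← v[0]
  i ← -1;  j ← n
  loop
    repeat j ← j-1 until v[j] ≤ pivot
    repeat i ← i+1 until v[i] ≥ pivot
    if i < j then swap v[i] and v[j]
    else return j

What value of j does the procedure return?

4

pivot = v[0] = 4; i = -1, j = 10
j→9 (v[9]=-1≤4), i→0 (v[0]=4≥4); i<j, swap → [-1,3,2,-2,8,0,7,9,5,4]
j→5 (v[5]=0≤4), i→4 (v[4]=8≥4); i<j, swap → [-1,3,2,-2,0,8,7,9,5,4]
j→4, i→5; i≥j, return j=4. v = [-1,3,2,-2,0,8,7,9,5,4]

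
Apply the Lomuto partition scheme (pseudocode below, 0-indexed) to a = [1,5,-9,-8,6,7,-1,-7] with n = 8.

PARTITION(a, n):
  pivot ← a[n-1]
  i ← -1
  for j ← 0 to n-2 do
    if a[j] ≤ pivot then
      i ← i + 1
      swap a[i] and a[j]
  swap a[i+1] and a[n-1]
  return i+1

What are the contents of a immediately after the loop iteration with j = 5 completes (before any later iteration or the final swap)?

[-9,-8,1,5,6,7,-1,-7]

pivot=-7, i=-1
j=0: 1>-7, skip
j=1: 5>-7, skip
j=2: -9≤-7, i=0, swap(0,2) ⇒ [-9,5,1,-8,6,7,-1,-7]
j=3: -8≤-7, i=1, swap(1,3) ⇒ [-9,-8,1,5,6,7,-1,-7]
j=4: 6>-7, skip
j=5: 7>-7, skip
(after j=5) a = [-9,-8,1,5,6,7,-1,-7]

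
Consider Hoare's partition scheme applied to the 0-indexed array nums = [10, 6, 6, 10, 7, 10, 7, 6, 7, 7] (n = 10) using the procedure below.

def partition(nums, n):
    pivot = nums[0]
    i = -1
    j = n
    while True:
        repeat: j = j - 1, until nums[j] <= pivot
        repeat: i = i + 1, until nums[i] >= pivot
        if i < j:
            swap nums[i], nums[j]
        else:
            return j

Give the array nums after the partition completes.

[7, 6, 6, 7, 7, 6, 7, 10, 10, 10]

pivot = nums[0] = 10; i = -1, j = 10
j→9 (nums[9]=7≤10), i→0 (nums[0]=10≥10); i<j, swap → [7, 6, 6, 10, 7, 10, 7, 6, 7, 10]
j→8 (nums[8]=7≤10), i→3 (nums[3]=10≥10); i<j, swap → [7, 6, 6, 7, 7, 10, 7, 6, 10, 10]
j→7 (nums[7]=6≤10), i→5 (nums[5]=10≥10); i<j, swap → [7, 6, 6, 7, 7, 6, 7, 10, 10, 10]
j→6, i→7; i≥j, return j=6. nums = [7, 6, 6, 7, 7, 6, 7, 10, 10, 10]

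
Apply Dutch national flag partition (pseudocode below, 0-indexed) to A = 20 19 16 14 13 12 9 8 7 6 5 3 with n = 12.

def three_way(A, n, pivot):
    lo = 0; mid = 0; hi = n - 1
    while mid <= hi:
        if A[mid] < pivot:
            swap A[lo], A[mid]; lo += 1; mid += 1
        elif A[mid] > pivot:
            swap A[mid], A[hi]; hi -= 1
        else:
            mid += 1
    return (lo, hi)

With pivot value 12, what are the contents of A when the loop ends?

pivot = 12; lo=0, mid=0, hi=11
A[mid]=20>12: swap A[0],A[11]; hi=10 → 3 19 16 14 13 12 9 8 7 6 5 20
A[mid]=3<12: swap A[0],A[0]; lo=1,mid=1 → 3 19 16 14 13 12 9 8 7 6 5 20
A[mid]=19>12: swap A[1],A[10]; hi=9 → 3 5 16 14 13 12 9 8 7 6 19 20
A[mid]=5<12: swap A[1],A[1]; lo=2,mid=2 → 3 5 16 14 13 12 9 8 7 6 19 20
A[mid]=16>12: swap A[2],A[9]; hi=8 → 3 5 6 14 13 12 9 8 7 16 19 20
A[mid]=6<12: swap A[2],A[2]; lo=3,mid=3 → 3 5 6 14 13 12 9 8 7 16 19 20
A[mid]=14>12: swap A[3],A[8]; hi=7 → 3 5 6 7 13 12 9 8 14 16 19 20
A[mid]=7<12: swap A[3],A[3]; lo=4,mid=4 → 3 5 6 7 13 12 9 8 14 16 19 20
A[mid]=13>12: swap A[4],A[7]; hi=6 → 3 5 6 7 8 12 9 13 14 16 19 20
A[mid]=8<12: swap A[4],A[4]; lo=5,mid=5 → 3 5 6 7 8 12 9 13 14 16 19 20
A[mid]=12=12: mid=6
A[mid]=9<12: swap A[5],A[6]; lo=6,mid=7 → 3 5 6 7 8 9 12 13 14 16 19 20
end: lo=6, hi=6; A = 3 5 6 7 8 9 12 13 14 16 19 20

3 5 6 7 8 9 12 13 14 16 19 20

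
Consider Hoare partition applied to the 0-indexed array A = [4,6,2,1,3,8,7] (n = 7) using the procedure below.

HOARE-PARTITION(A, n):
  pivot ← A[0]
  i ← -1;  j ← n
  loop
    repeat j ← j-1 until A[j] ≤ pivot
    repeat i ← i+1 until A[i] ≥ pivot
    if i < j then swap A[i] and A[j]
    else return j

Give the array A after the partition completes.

[3,1,2,6,4,8,7]

pivot=4
j stops at 4 (3), i stops at 0 (4); swap ⇒ [3,6,2,1,4,8,7]
j stops at 3 (1), i stops at 1 (6); swap ⇒ [3,1,2,6,4,8,7]
j stops at 2, i stops at 3; i≥j ⇒ return 2. A=[3,1,2,6,4,8,7]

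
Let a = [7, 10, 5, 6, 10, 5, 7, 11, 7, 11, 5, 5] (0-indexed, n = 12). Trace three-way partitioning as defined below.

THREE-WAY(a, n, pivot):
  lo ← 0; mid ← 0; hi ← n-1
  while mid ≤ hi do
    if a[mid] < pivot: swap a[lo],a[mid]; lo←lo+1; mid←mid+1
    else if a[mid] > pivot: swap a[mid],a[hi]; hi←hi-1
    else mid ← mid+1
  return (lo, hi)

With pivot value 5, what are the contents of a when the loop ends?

pivot = 5; lo=0, mid=0, hi=11
a[mid]=7>5: swap a[0],a[11]; hi=10 → [5, 10, 5, 6, 10, 5, 7, 11, 7, 11, 5, 7]
a[mid]=5=5: mid=1
a[mid]=10>5: swap a[1],a[10]; hi=9 → [5, 5, 5, 6, 10, 5, 7, 11, 7, 11, 10, 7]
a[mid]=5=5: mid=2
a[mid]=5=5: mid=3
a[mid]=6>5: swap a[3],a[9]; hi=8 → [5, 5, 5, 11, 10, 5, 7, 11, 7, 6, 10, 7]
a[mid]=11>5: swap a[3],a[8]; hi=7 → [5, 5, 5, 7, 10, 5, 7, 11, 11, 6, 10, 7]
a[mid]=7>5: swap a[3],a[7]; hi=6 → [5, 5, 5, 11, 10, 5, 7, 7, 11, 6, 10, 7]
a[mid]=11>5: swap a[3],a[6]; hi=5 → [5, 5, 5, 7, 10, 5, 11, 7, 11, 6, 10, 7]
a[mid]=7>5: swap a[3],a[5]; hi=4 → [5, 5, 5, 5, 10, 7, 11, 7, 11, 6, 10, 7]
a[mid]=5=5: mid=4
a[mid]=10>5: swap a[4],a[4]; hi=3 → [5, 5, 5, 5, 10, 7, 11, 7, 11, 6, 10, 7]
end: lo=0, hi=3; a = [5, 5, 5, 5, 10, 7, 11, 7, 11, 6, 10, 7]

[5, 5, 5, 5, 10, 7, 11, 7, 11, 6, 10, 7]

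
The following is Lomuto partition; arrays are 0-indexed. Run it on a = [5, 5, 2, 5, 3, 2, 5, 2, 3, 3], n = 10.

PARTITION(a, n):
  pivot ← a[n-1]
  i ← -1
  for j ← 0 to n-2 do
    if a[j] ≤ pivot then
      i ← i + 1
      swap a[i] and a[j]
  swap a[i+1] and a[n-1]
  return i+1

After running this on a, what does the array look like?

pivot = a[9] = 3; i = -1
j=0: a[0]=5 > 3 → no swap
j=1: a[1]=5 > 3 → no swap
j=2: a[2]=2 ≤ 3 → i=0, swap a[0],a[2] → [2, 5, 5, 5, 3, 2, 5, 2, 3, 3]
j=3: a[3]=5 > 3 → no swap
j=4: a[4]=3 ≤ 3 → i=1, swap a[1],a[4] → [2, 3, 5, 5, 5, 2, 5, 2, 3, 3]
j=5: a[5]=2 ≤ 3 → i=2, swap a[2],a[5] → [2, 3, 2, 5, 5, 5, 5, 2, 3, 3]
j=6: a[6]=5 > 3 → no swap
j=7: a[7]=2 ≤ 3 → i=3, swap a[3],a[7] → [2, 3, 2, 2, 5, 5, 5, 5, 3, 3]
j=8: a[8]=3 ≤ 3 → i=4, swap a[4],a[8] → [2, 3, 2, 2, 3, 5, 5, 5, 5, 3]
final swap a[5],a[9] → [2, 3, 2, 2, 3, 3, 5, 5, 5, 5]; return 5

[2, 3, 2, 2, 3, 3, 5, 5, 5, 5]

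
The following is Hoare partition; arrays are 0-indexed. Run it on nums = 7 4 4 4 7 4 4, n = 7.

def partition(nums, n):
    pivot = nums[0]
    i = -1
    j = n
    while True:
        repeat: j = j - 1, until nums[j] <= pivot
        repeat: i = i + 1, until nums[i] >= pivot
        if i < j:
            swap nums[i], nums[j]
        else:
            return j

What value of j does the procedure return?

pivot = nums[0] = 7; i = -1, j = 7
j→6 (nums[6]=4≤7), i→0 (nums[0]=7≥7); i<j, swap → 4 4 4 4 7 4 7
j→5 (nums[5]=4≤7), i→4 (nums[4]=7≥7); i<j, swap → 4 4 4 4 4 7 7
j→4, i→5; i≥j, return j=4. nums = 4 4 4 4 4 7 7

4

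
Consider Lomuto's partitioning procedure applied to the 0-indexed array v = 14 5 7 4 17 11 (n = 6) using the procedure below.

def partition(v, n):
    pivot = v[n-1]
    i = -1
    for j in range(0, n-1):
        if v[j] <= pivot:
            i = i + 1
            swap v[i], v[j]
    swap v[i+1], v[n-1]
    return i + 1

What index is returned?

pivot = v[5] = 11; i = -1
j=0: v[0]=14 > 11 → no swap
j=1: v[1]=5 ≤ 11 → i=0, swap v[0],v[1] → 5 14 7 4 17 11
j=2: v[2]=7 ≤ 11 → i=1, swap v[1],v[2] → 5 7 14 4 17 11
j=3: v[3]=4 ≤ 11 → i=2, swap v[2],v[3] → 5 7 4 14 17 11
j=4: v[4]=17 > 11 → no swap
final swap v[3],v[5] → 5 7 4 11 17 14; return 3

3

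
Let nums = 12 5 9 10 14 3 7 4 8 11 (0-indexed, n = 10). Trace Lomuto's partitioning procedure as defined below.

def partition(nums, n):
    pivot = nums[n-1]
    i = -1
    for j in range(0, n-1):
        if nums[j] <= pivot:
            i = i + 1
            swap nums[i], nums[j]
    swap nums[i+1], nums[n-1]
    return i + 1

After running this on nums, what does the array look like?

pivot = nums[9] = 11; i = -1
j=0: nums[0]=12 > 11 → no swap
j=1: nums[1]=5 ≤ 11 → i=0, swap nums[0],nums[1] → 5 12 9 10 14 3 7 4 8 11
j=2: nums[2]=9 ≤ 11 → i=1, swap nums[1],nums[2] → 5 9 12 10 14 3 7 4 8 11
j=3: nums[3]=10 ≤ 11 → i=2, swap nums[2],nums[3] → 5 9 10 12 14 3 7 4 8 11
j=4: nums[4]=14 > 11 → no swap
j=5: nums[5]=3 ≤ 11 → i=3, swap nums[3],nums[5] → 5 9 10 3 14 12 7 4 8 11
j=6: nums[6]=7 ≤ 11 → i=4, swap nums[4],nums[6] → 5 9 10 3 7 12 14 4 8 11
j=7: nums[7]=4 ≤ 11 → i=5, swap nums[5],nums[7] → 5 9 10 3 7 4 14 12 8 11
j=8: nums[8]=8 ≤ 11 → i=6, swap nums[6],nums[8] → 5 9 10 3 7 4 8 12 14 11
final swap nums[7],nums[9] → 5 9 10 3 7 4 8 11 14 12; return 7

5 9 10 3 7 4 8 11 14 12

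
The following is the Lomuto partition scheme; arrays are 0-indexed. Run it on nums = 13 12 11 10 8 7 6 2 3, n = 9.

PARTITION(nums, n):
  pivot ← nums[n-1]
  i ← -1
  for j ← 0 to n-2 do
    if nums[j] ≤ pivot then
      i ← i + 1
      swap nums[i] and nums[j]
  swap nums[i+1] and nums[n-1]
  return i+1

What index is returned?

pivot=3, i=-1
j=0: 13>3, skip
j=1: 12>3, skip
j=2: 11>3, skip
j=3: 10>3, skip
j=4: 8>3, skip
j=5: 7>3, skip
j=6: 6>3, skip
j=7: 2≤3, i=0, swap(0,7) ⇒ 2 12 11 10 8 7 6 13 3
swap(1,8) ⇒ 2 3 11 10 8 7 6 13 12; return 1

1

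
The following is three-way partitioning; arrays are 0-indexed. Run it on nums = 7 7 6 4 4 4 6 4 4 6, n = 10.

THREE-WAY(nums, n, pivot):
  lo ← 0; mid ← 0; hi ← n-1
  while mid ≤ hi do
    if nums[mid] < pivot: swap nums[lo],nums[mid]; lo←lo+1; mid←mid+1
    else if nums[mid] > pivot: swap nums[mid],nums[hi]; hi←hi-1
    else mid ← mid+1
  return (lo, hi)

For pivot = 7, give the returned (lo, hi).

lo=0 mid=0 hi=9
7=7: mid=1
7=7: mid=2
6<7: swap(0,2), lo=1 mid=3 ⇒ 6 7 7 4 4 4 6 4 4 6
4<7: swap(1,3), lo=2 mid=4 ⇒ 6 4 7 7 4 4 6 4 4 6
4<7: swap(2,4), lo=3 mid=5 ⇒ 6 4 4 7 7 4 6 4 4 6
4<7: swap(3,5), lo=4 mid=6 ⇒ 6 4 4 4 7 7 6 4 4 6
6<7: swap(4,6), lo=5 mid=7 ⇒ 6 4 4 4 6 7 7 4 4 6
4<7: swap(5,7), lo=6 mid=8 ⇒ 6 4 4 4 6 4 7 7 4 6
4<7: swap(6,8), lo=7 mid=9 ⇒ 6 4 4 4 6 4 4 7 7 6
6<7: swap(7,9), lo=8 mid=10 ⇒ 6 4 4 4 6 4 4 6 7 7
done. lo=8 hi=9; nums=6 4 4 4 6 4 4 6 7 7

(8, 9)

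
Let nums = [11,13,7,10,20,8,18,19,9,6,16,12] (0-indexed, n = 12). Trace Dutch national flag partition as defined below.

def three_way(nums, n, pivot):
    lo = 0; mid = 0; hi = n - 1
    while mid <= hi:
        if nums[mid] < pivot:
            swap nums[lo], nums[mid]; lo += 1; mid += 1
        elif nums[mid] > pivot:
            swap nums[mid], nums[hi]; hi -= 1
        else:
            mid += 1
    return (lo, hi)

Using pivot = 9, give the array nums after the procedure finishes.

[6,7,8,9,20,18,19,10,13,16,12,11]

pivot = 9; lo=0, mid=0, hi=11
nums[mid]=11>9: swap nums[0],nums[11]; hi=10 → [12,13,7,10,20,8,18,19,9,6,16,11]
nums[mid]=12>9: swap nums[0],nums[10]; hi=9 → [16,13,7,10,20,8,18,19,9,6,12,11]
nums[mid]=16>9: swap nums[0],nums[9]; hi=8 → [6,13,7,10,20,8,18,19,9,16,12,11]
nums[mid]=6<9: swap nums[0],nums[0]; lo=1,mid=1 → [6,13,7,10,20,8,18,19,9,16,12,11]
nums[mid]=13>9: swap nums[1],nums[8]; hi=7 → [6,9,7,10,20,8,18,19,13,16,12,11]
nums[mid]=9=9: mid=2
nums[mid]=7<9: swap nums[1],nums[2]; lo=2,mid=3 → [6,7,9,10,20,8,18,19,13,16,12,11]
nums[mid]=10>9: swap nums[3],nums[7]; hi=6 → [6,7,9,19,20,8,18,10,13,16,12,11]
nums[mid]=19>9: swap nums[3],nums[6]; hi=5 → [6,7,9,18,20,8,19,10,13,16,12,11]
nums[mid]=18>9: swap nums[3],nums[5]; hi=4 → [6,7,9,8,20,18,19,10,13,16,12,11]
nums[mid]=8<9: swap nums[2],nums[3]; lo=3,mid=4 → [6,7,8,9,20,18,19,10,13,16,12,11]
nums[mid]=20>9: swap nums[4],nums[4]; hi=3 → [6,7,8,9,20,18,19,10,13,16,12,11]
end: lo=3, hi=3; nums = [6,7,8,9,20,18,19,10,13,16,12,11]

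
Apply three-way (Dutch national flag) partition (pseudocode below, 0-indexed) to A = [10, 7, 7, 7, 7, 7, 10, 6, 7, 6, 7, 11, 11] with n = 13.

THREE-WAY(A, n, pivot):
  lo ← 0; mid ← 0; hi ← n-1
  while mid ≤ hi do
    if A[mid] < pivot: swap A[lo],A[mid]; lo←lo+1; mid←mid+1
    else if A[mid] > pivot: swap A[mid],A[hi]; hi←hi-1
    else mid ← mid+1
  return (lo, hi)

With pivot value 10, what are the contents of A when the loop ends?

[7, 7, 7, 7, 7, 6, 7, 6, 7, 10, 10, 11, 11]

pivot = 10; lo=0, mid=0, hi=12
A[mid]=10=10: mid=1
A[mid]=7<10: swap A[0],A[1]; lo=1,mid=2 → [7, 10, 7, 7, 7, 7, 10, 6, 7, 6, 7, 11, 11]
A[mid]=7<10: swap A[1],A[2]; lo=2,mid=3 → [7, 7, 10, 7, 7, 7, 10, 6, 7, 6, 7, 11, 11]
A[mid]=7<10: swap A[2],A[3]; lo=3,mid=4 → [7, 7, 7, 10, 7, 7, 10, 6, 7, 6, 7, 11, 11]
A[mid]=7<10: swap A[3],A[4]; lo=4,mid=5 → [7, 7, 7, 7, 10, 7, 10, 6, 7, 6, 7, 11, 11]
A[mid]=7<10: swap A[4],A[5]; lo=5,mid=6 → [7, 7, 7, 7, 7, 10, 10, 6, 7, 6, 7, 11, 11]
A[mid]=10=10: mid=7
A[mid]=6<10: swap A[5],A[7]; lo=6,mid=8 → [7, 7, 7, 7, 7, 6, 10, 10, 7, 6, 7, 11, 11]
A[mid]=7<10: swap A[6],A[8]; lo=7,mid=9 → [7, 7, 7, 7, 7, 6, 7, 10, 10, 6, 7, 11, 11]
A[mid]=6<10: swap A[7],A[9]; lo=8,mid=10 → [7, 7, 7, 7, 7, 6, 7, 6, 10, 10, 7, 11, 11]
A[mid]=7<10: swap A[8],A[10]; lo=9,mid=11 → [7, 7, 7, 7, 7, 6, 7, 6, 7, 10, 10, 11, 11]
A[mid]=11>10: swap A[11],A[12]; hi=11 → [7, 7, 7, 7, 7, 6, 7, 6, 7, 10, 10, 11, 11]
A[mid]=11>10: swap A[11],A[11]; hi=10 → [7, 7, 7, 7, 7, 6, 7, 6, 7, 10, 10, 11, 11]
end: lo=9, hi=10; A = [7, 7, 7, 7, 7, 6, 7, 6, 7, 10, 10, 11, 11]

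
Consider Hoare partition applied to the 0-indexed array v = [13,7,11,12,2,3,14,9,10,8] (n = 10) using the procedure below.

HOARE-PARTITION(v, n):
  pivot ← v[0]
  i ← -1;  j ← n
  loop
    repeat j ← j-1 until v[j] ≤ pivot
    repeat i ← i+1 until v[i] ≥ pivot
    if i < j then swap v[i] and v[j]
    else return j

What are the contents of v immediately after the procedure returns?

[8,7,11,12,2,3,10,9,14,13]

pivot=13
j stops at 9 (8), i stops at 0 (13); swap ⇒ [8,7,11,12,2,3,14,9,10,13]
j stops at 8 (10), i stops at 6 (14); swap ⇒ [8,7,11,12,2,3,10,9,14,13]
j stops at 7, i stops at 8; i≥j ⇒ return 7. v=[8,7,11,12,2,3,10,9,14,13]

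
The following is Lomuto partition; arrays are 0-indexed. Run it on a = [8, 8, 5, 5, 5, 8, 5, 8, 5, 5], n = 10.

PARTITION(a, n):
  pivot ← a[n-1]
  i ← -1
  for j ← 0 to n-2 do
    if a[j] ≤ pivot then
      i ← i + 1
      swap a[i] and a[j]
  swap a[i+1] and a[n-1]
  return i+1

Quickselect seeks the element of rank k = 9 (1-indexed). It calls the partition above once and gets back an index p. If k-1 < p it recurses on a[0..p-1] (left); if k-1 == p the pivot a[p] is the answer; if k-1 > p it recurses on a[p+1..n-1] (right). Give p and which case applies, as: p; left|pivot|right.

5; right

pivot = a[9] = 5; i = -1
j=0: a[0]=8 > 5 → no swap
j=1: a[1]=8 > 5 → no swap
j=2: a[2]=5 ≤ 5 → i=0, swap a[0],a[2] → [5, 8, 8, 5, 5, 8, 5, 8, 5, 5]
j=3: a[3]=5 ≤ 5 → i=1, swap a[1],a[3] → [5, 5, 8, 8, 5, 8, 5, 8, 5, 5]
j=4: a[4]=5 ≤ 5 → i=2, swap a[2],a[4] → [5, 5, 5, 8, 8, 8, 5, 8, 5, 5]
j=5: a[5]=8 > 5 → no swap
j=6: a[6]=5 ≤ 5 → i=3, swap a[3],a[6] → [5, 5, 5, 5, 8, 8, 8, 8, 5, 5]
j=7: a[7]=8 > 5 → no swap
j=8: a[8]=5 ≤ 5 → i=4, swap a[4],a[8] → [5, 5, 5, 5, 5, 8, 8, 8, 8, 5]
final swap a[5],a[9] → [5, 5, 5, 5, 5, 5, 8, 8, 8, 8]; return 5
p = 5; k-1 = 8 > 5 ⇒ right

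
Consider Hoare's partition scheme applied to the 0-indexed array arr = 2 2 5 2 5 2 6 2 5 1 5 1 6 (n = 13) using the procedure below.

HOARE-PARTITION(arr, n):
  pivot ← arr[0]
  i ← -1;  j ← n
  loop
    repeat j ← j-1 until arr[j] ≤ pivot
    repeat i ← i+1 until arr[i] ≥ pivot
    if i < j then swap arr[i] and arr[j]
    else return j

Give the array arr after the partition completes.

pivot=2
j stops at 11 (1), i stops at 0 (2); swap ⇒ 1 2 5 2 5 2 6 2 5 1 5 2 6
j stops at 9 (1), i stops at 1 (2); swap ⇒ 1 1 5 2 5 2 6 2 5 2 5 2 6
j stops at 7 (2), i stops at 2 (5); swap ⇒ 1 1 2 2 5 2 6 5 5 2 5 2 6
j stops at 5 (2), i stops at 3 (2); swap ⇒ 1 1 2 2 5 2 6 5 5 2 5 2 6
j stops at 3, i stops at 4; i≥j ⇒ return 3. arr=1 1 2 2 5 2 6 5 5 2 5 2 6

1 1 2 2 5 2 6 5 5 2 5 2 6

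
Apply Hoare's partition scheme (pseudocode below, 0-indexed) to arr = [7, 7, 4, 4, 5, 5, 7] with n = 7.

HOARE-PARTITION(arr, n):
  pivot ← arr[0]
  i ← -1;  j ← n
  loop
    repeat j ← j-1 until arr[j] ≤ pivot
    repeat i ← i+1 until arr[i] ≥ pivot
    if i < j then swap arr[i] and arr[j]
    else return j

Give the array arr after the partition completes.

[7, 5, 4, 4, 5, 7, 7]

pivot = arr[0] = 7; i = -1, j = 7
j→6 (arr[6]=7≤7), i→0 (arr[0]=7≥7); i<j, swap → [7, 7, 4, 4, 5, 5, 7]
j→5 (arr[5]=5≤7), i→1 (arr[1]=7≥7); i<j, swap → [7, 5, 4, 4, 5, 7, 7]
j→4, i→5; i≥j, return j=4. arr = [7, 5, 4, 4, 5, 7, 7]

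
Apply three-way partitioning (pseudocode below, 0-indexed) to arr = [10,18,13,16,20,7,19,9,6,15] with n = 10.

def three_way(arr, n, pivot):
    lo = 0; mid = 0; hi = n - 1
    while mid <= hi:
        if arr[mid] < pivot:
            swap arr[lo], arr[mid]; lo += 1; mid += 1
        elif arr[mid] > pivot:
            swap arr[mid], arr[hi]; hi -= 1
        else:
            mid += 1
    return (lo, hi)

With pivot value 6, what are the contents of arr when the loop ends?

[6,13,16,20,7,19,9,18,15,10]

lo=0 mid=0 hi=9
10>6: swap(0,9), hi=8 ⇒ [15,18,13,16,20,7,19,9,6,10]
15>6: swap(0,8), hi=7 ⇒ [6,18,13,16,20,7,19,9,15,10]
6=6: mid=1
18>6: swap(1,7), hi=6 ⇒ [6,9,13,16,20,7,19,18,15,10]
9>6: swap(1,6), hi=5 ⇒ [6,19,13,16,20,7,9,18,15,10]
19>6: swap(1,5), hi=4 ⇒ [6,7,13,16,20,19,9,18,15,10]
7>6: swap(1,4), hi=3 ⇒ [6,20,13,16,7,19,9,18,15,10]
20>6: swap(1,3), hi=2 ⇒ [6,16,13,20,7,19,9,18,15,10]
16>6: swap(1,2), hi=1 ⇒ [6,13,16,20,7,19,9,18,15,10]
13>6: swap(1,1), hi=0 ⇒ [6,13,16,20,7,19,9,18,15,10]
done. lo=0 hi=0; arr=[6,13,16,20,7,19,9,18,15,10]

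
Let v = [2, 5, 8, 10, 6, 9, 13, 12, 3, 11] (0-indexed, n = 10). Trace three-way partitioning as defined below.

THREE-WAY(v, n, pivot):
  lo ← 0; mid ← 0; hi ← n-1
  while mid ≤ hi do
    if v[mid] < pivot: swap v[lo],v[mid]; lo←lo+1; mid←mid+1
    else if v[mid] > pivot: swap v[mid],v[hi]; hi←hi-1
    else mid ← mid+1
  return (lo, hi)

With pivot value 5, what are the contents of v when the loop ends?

lo=0 mid=0 hi=9
2<5: swap(0,0), lo=1 mid=1 ⇒ [2, 5, 8, 10, 6, 9, 13, 12, 3, 11]
5=5: mid=2
8>5: swap(2,9), hi=8 ⇒ [2, 5, 11, 10, 6, 9, 13, 12, 3, 8]
11>5: swap(2,8), hi=7 ⇒ [2, 5, 3, 10, 6, 9, 13, 12, 11, 8]
3<5: swap(1,2), lo=2 mid=3 ⇒ [2, 3, 5, 10, 6, 9, 13, 12, 11, 8]
10>5: swap(3,7), hi=6 ⇒ [2, 3, 5, 12, 6, 9, 13, 10, 11, 8]
12>5: swap(3,6), hi=5 ⇒ [2, 3, 5, 13, 6, 9, 12, 10, 11, 8]
13>5: swap(3,5), hi=4 ⇒ [2, 3, 5, 9, 6, 13, 12, 10, 11, 8]
9>5: swap(3,4), hi=3 ⇒ [2, 3, 5, 6, 9, 13, 12, 10, 11, 8]
6>5: swap(3,3), hi=2 ⇒ [2, 3, 5, 6, 9, 13, 12, 10, 11, 8]
done. lo=2 hi=2; v=[2, 3, 5, 6, 9, 13, 12, 10, 11, 8]

[2, 3, 5, 6, 9, 13, 12, 10, 11, 8]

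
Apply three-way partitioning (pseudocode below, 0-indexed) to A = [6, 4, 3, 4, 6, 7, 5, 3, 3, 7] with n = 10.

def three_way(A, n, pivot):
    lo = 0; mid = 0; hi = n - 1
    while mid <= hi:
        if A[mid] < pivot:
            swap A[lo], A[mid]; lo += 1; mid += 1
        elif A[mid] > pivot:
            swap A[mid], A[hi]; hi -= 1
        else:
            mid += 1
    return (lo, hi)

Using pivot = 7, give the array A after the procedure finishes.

[6, 4, 3, 4, 6, 5, 3, 3, 7, 7]

pivot = 7; lo=0, mid=0, hi=9
A[mid]=6<7: swap A[0],A[0]; lo=1,mid=1 → [6, 4, 3, 4, 6, 7, 5, 3, 3, 7]
A[mid]=4<7: swap A[1],A[1]; lo=2,mid=2 → [6, 4, 3, 4, 6, 7, 5, 3, 3, 7]
A[mid]=3<7: swap A[2],A[2]; lo=3,mid=3 → [6, 4, 3, 4, 6, 7, 5, 3, 3, 7]
A[mid]=4<7: swap A[3],A[3]; lo=4,mid=4 → [6, 4, 3, 4, 6, 7, 5, 3, 3, 7]
A[mid]=6<7: swap A[4],A[4]; lo=5,mid=5 → [6, 4, 3, 4, 6, 7, 5, 3, 3, 7]
A[mid]=7=7: mid=6
A[mid]=5<7: swap A[5],A[6]; lo=6,mid=7 → [6, 4, 3, 4, 6, 5, 7, 3, 3, 7]
A[mid]=3<7: swap A[6],A[7]; lo=7,mid=8 → [6, 4, 3, 4, 6, 5, 3, 7, 3, 7]
A[mid]=3<7: swap A[7],A[8]; lo=8,mid=9 → [6, 4, 3, 4, 6, 5, 3, 3, 7, 7]
A[mid]=7=7: mid=10
end: lo=8, hi=9; A = [6, 4, 3, 4, 6, 5, 3, 3, 7, 7]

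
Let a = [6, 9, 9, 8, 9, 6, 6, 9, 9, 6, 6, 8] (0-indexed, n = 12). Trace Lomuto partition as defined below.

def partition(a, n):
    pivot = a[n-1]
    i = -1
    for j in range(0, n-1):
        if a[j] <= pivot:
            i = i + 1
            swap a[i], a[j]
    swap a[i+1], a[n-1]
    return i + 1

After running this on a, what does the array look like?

pivot=8, i=-1
j=0: 6≤8, i=0, swap(0,0) ⇒ [6, 9, 9, 8, 9, 6, 6, 9, 9, 6, 6, 8]
j=1: 9>8, skip
j=2: 9>8, skip
j=3: 8≤8, i=1, swap(1,3) ⇒ [6, 8, 9, 9, 9, 6, 6, 9, 9, 6, 6, 8]
j=4: 9>8, skip
j=5: 6≤8, i=2, swap(2,5) ⇒ [6, 8, 6, 9, 9, 9, 6, 9, 9, 6, 6, 8]
j=6: 6≤8, i=3, swap(3,6) ⇒ [6, 8, 6, 6, 9, 9, 9, 9, 9, 6, 6, 8]
j=7: 9>8, skip
j=8: 9>8, skip
j=9: 6≤8, i=4, swap(4,9) ⇒ [6, 8, 6, 6, 6, 9, 9, 9, 9, 9, 6, 8]
j=10: 6≤8, i=5, swap(5,10) ⇒ [6, 8, 6, 6, 6, 6, 9, 9, 9, 9, 9, 8]
swap(6,11) ⇒ [6, 8, 6, 6, 6, 6, 8, 9, 9, 9, 9, 9]; return 6

[6, 8, 6, 6, 6, 6, 8, 9, 9, 9, 9, 9]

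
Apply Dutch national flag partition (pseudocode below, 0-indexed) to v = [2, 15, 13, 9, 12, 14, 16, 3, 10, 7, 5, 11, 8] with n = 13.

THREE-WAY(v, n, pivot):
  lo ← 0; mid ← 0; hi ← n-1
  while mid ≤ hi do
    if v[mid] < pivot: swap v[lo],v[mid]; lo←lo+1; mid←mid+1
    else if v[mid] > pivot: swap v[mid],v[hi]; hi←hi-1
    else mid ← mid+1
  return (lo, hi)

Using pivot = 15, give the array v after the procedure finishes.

pivot = 15; lo=0, mid=0, hi=12
v[mid]=2<15: swap v[0],v[0]; lo=1,mid=1 → [2, 15, 13, 9, 12, 14, 16, 3, 10, 7, 5, 11, 8]
v[mid]=15=15: mid=2
v[mid]=13<15: swap v[1],v[2]; lo=2,mid=3 → [2, 13, 15, 9, 12, 14, 16, 3, 10, 7, 5, 11, 8]
v[mid]=9<15: swap v[2],v[3]; lo=3,mid=4 → [2, 13, 9, 15, 12, 14, 16, 3, 10, 7, 5, 11, 8]
v[mid]=12<15: swap v[3],v[4]; lo=4,mid=5 → [2, 13, 9, 12, 15, 14, 16, 3, 10, 7, 5, 11, 8]
v[mid]=14<15: swap v[4],v[5]; lo=5,mid=6 → [2, 13, 9, 12, 14, 15, 16, 3, 10, 7, 5, 11, 8]
v[mid]=16>15: swap v[6],v[12]; hi=11 → [2, 13, 9, 12, 14, 15, 8, 3, 10, 7, 5, 11, 16]
v[mid]=8<15: swap v[5],v[6]; lo=6,mid=7 → [2, 13, 9, 12, 14, 8, 15, 3, 10, 7, 5, 11, 16]
v[mid]=3<15: swap v[6],v[7]; lo=7,mid=8 → [2, 13, 9, 12, 14, 8, 3, 15, 10, 7, 5, 11, 16]
v[mid]=10<15: swap v[7],v[8]; lo=8,mid=9 → [2, 13, 9, 12, 14, 8, 3, 10, 15, 7, 5, 11, 16]
v[mid]=7<15: swap v[8],v[9]; lo=9,mid=10 → [2, 13, 9, 12, 14, 8, 3, 10, 7, 15, 5, 11, 16]
v[mid]=5<15: swap v[9],v[10]; lo=10,mid=11 → [2, 13, 9, 12, 14, 8, 3, 10, 7, 5, 15, 11, 16]
v[mid]=11<15: swap v[10],v[11]; lo=11,mid=12 → [2, 13, 9, 12, 14, 8, 3, 10, 7, 5, 11, 15, 16]
end: lo=11, hi=11; v = [2, 13, 9, 12, 14, 8, 3, 10, 7, 5, 11, 15, 16]

[2, 13, 9, 12, 14, 8, 3, 10, 7, 5, 11, 15, 16]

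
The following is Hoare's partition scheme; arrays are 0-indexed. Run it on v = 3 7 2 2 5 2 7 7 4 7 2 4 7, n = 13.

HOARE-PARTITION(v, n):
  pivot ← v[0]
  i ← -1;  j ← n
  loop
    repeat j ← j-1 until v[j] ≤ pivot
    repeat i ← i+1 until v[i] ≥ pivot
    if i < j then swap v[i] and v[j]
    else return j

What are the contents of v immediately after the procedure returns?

pivot = v[0] = 3; i = -1, j = 13
j→10 (v[10]=2≤3), i→0 (v[0]=3≥3); i<j, swap → 2 7 2 2 5 2 7 7 4 7 3 4 7
j→5 (v[5]=2≤3), i→1 (v[1]=7≥3); i<j, swap → 2 2 2 2 5 7 7 7 4 7 3 4 7
j→3, i→4; i≥j, return j=3. v = 2 2 2 2 5 7 7 7 4 7 3 4 7

2 2 2 2 5 7 7 7 4 7 3 4 7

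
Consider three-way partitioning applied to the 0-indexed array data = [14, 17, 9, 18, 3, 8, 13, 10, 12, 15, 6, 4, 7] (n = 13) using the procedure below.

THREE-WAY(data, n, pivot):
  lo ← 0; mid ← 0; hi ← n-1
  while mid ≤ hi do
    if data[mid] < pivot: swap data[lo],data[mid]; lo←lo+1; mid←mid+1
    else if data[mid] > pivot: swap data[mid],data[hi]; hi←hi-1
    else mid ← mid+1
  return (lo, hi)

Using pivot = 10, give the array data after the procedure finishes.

[7, 4, 9, 6, 3, 8, 10, 12, 15, 13, 18, 17, 14]

pivot = 10; lo=0, mid=0, hi=12
data[mid]=14>10: swap data[0],data[12]; hi=11 → [7, 17, 9, 18, 3, 8, 13, 10, 12, 15, 6, 4, 14]
data[mid]=7<10: swap data[0],data[0]; lo=1,mid=1 → [7, 17, 9, 18, 3, 8, 13, 10, 12, 15, 6, 4, 14]
data[mid]=17>10: swap data[1],data[11]; hi=10 → [7, 4, 9, 18, 3, 8, 13, 10, 12, 15, 6, 17, 14]
data[mid]=4<10: swap data[1],data[1]; lo=2,mid=2 → [7, 4, 9, 18, 3, 8, 13, 10, 12, 15, 6, 17, 14]
data[mid]=9<10: swap data[2],data[2]; lo=3,mid=3 → [7, 4, 9, 18, 3, 8, 13, 10, 12, 15, 6, 17, 14]
data[mid]=18>10: swap data[3],data[10]; hi=9 → [7, 4, 9, 6, 3, 8, 13, 10, 12, 15, 18, 17, 14]
data[mid]=6<10: swap data[3],data[3]; lo=4,mid=4 → [7, 4, 9, 6, 3, 8, 13, 10, 12, 15, 18, 17, 14]
data[mid]=3<10: swap data[4],data[4]; lo=5,mid=5 → [7, 4, 9, 6, 3, 8, 13, 10, 12, 15, 18, 17, 14]
data[mid]=8<10: swap data[5],data[5]; lo=6,mid=6 → [7, 4, 9, 6, 3, 8, 13, 10, 12, 15, 18, 17, 14]
data[mid]=13>10: swap data[6],data[9]; hi=8 → [7, 4, 9, 6, 3, 8, 15, 10, 12, 13, 18, 17, 14]
data[mid]=15>10: swap data[6],data[8]; hi=7 → [7, 4, 9, 6, 3, 8, 12, 10, 15, 13, 18, 17, 14]
data[mid]=12>10: swap data[6],data[7]; hi=6 → [7, 4, 9, 6, 3, 8, 10, 12, 15, 13, 18, 17, 14]
data[mid]=10=10: mid=7
end: lo=6, hi=6; data = [7, 4, 9, 6, 3, 8, 10, 12, 15, 13, 18, 17, 14]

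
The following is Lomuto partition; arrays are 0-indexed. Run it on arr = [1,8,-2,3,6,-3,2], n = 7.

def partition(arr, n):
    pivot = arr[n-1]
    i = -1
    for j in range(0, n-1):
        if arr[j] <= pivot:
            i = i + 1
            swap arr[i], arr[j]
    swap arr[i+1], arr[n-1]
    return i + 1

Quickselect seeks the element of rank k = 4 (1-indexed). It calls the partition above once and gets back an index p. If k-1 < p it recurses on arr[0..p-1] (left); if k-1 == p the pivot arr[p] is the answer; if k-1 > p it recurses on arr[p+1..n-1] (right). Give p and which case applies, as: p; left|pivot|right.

pivot = arr[6] = 2; i = -1
j=0: arr[0]=1 ≤ 2 → i=0, swap arr[0],arr[0] (no change) → [1,8,-2,3,6,-3,2]
j=1: arr[1]=8 > 2 → no swap
j=2: arr[2]=-2 ≤ 2 → i=1, swap arr[1],arr[2] → [1,-2,8,3,6,-3,2]
j=3: arr[3]=3 > 2 → no swap
j=4: arr[4]=6 > 2 → no swap
j=5: arr[5]=-3 ≤ 2 → i=2, swap arr[2],arr[5] → [1,-2,-3,3,6,8,2]
final swap arr[3],arr[6] → [1,-2,-3,2,6,8,3]; return 3
p = 3; k-1 = 3 == 3 ⇒ pivot

3; pivot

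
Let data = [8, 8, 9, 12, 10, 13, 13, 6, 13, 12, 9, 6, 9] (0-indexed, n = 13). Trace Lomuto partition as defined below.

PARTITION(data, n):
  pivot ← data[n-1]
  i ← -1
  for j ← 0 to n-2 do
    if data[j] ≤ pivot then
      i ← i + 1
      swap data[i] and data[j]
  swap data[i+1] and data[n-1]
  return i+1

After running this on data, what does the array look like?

[8, 8, 9, 6, 9, 6, 9, 12, 13, 12, 10, 13, 13]

pivot=9, i=-1
j=0: 8≤9, i=0, swap(0,0) ⇒ [8, 8, 9, 12, 10, 13, 13, 6, 13, 12, 9, 6, 9]
j=1: 8≤9, i=1, swap(1,1) ⇒ [8, 8, 9, 12, 10, 13, 13, 6, 13, 12, 9, 6, 9]
j=2: 9≤9, i=2, swap(2,2) ⇒ [8, 8, 9, 12, 10, 13, 13, 6, 13, 12, 9, 6, 9]
j=3: 12>9, skip
j=4: 10>9, skip
j=5: 13>9, skip
j=6: 13>9, skip
j=7: 6≤9, i=3, swap(3,7) ⇒ [8, 8, 9, 6, 10, 13, 13, 12, 13, 12, 9, 6, 9]
j=8: 13>9, skip
j=9: 12>9, skip
j=10: 9≤9, i=4, swap(4,10) ⇒ [8, 8, 9, 6, 9, 13, 13, 12, 13, 12, 10, 6, 9]
j=11: 6≤9, i=5, swap(5,11) ⇒ [8, 8, 9, 6, 9, 6, 13, 12, 13, 12, 10, 13, 9]
swap(6,12) ⇒ [8, 8, 9, 6, 9, 6, 9, 12, 13, 12, 10, 13, 13]; return 6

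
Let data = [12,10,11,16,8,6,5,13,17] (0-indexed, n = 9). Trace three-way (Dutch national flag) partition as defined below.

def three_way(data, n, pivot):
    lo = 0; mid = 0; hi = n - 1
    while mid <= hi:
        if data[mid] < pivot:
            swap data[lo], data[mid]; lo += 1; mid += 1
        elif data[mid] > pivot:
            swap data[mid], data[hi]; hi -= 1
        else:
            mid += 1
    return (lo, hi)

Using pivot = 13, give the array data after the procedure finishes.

lo=0 mid=0 hi=8
12<13: swap(0,0), lo=1 mid=1 ⇒ [12,10,11,16,8,6,5,13,17]
10<13: swap(1,1), lo=2 mid=2 ⇒ [12,10,11,16,8,6,5,13,17]
11<13: swap(2,2), lo=3 mid=3 ⇒ [12,10,11,16,8,6,5,13,17]
16>13: swap(3,8), hi=7 ⇒ [12,10,11,17,8,6,5,13,16]
17>13: swap(3,7), hi=6 ⇒ [12,10,11,13,8,6,5,17,16]
13=13: mid=4
8<13: swap(3,4), lo=4 mid=5 ⇒ [12,10,11,8,13,6,5,17,16]
6<13: swap(4,5), lo=5 mid=6 ⇒ [12,10,11,8,6,13,5,17,16]
5<13: swap(5,6), lo=6 mid=7 ⇒ [12,10,11,8,6,5,13,17,16]
done. lo=6 hi=6; data=[12,10,11,8,6,5,13,17,16]

[12,10,11,8,6,5,13,17,16]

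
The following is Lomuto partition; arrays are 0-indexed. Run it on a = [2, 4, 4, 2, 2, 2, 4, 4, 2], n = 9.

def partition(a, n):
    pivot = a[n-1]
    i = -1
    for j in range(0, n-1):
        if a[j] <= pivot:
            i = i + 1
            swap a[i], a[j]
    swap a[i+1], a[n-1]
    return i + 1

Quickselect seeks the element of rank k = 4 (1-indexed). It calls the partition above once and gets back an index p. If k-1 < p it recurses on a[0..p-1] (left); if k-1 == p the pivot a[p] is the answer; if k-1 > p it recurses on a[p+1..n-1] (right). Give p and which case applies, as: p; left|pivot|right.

pivot = a[8] = 2; i = -1
j=0: a[0]=2 ≤ 2 → i=0, swap a[0],a[0] (no change) → [2, 4, 4, 2, 2, 2, 4, 4, 2]
j=1: a[1]=4 > 2 → no swap
j=2: a[2]=4 > 2 → no swap
j=3: a[3]=2 ≤ 2 → i=1, swap a[1],a[3] → [2, 2, 4, 4, 2, 2, 4, 4, 2]
j=4: a[4]=2 ≤ 2 → i=2, swap a[2],a[4] → [2, 2, 2, 4, 4, 2, 4, 4, 2]
j=5: a[5]=2 ≤ 2 → i=3, swap a[3],a[5] → [2, 2, 2, 2, 4, 4, 4, 4, 2]
j=6: a[6]=4 > 2 → no swap
j=7: a[7]=4 > 2 → no swap
final swap a[4],a[8] → [2, 2, 2, 2, 2, 4, 4, 4, 4]; return 4
p = 4; k-1 = 3 < 4 ⇒ left

4; left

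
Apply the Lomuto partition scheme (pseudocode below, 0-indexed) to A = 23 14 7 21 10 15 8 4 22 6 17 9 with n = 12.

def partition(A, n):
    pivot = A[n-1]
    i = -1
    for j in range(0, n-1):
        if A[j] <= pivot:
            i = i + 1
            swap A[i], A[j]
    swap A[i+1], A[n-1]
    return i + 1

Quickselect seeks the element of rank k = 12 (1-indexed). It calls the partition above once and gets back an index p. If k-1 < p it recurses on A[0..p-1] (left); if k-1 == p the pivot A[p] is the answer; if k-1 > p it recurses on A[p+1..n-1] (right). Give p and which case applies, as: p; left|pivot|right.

4; right

pivot=9, i=-1
j=0: 23>9, skip
j=1: 14>9, skip
j=2: 7≤9, i=0, swap(0,2) ⇒ 7 14 23 21 10 15 8 4 22 6 17 9
j=3: 21>9, skip
j=4: 10>9, skip
j=5: 15>9, skip
j=6: 8≤9, i=1, swap(1,6) ⇒ 7 8 23 21 10 15 14 4 22 6 17 9
j=7: 4≤9, i=2, swap(2,7) ⇒ 7 8 4 21 10 15 14 23 22 6 17 9
j=8: 22>9, skip
j=9: 6≤9, i=3, swap(3,9) ⇒ 7 8 4 6 10 15 14 23 22 21 17 9
j=10: 17>9, skip
swap(4,11) ⇒ 7 8 4 6 9 15 14 23 22 21 17 10; return 4
p = 4; k-1 = 11 > 4 ⇒ right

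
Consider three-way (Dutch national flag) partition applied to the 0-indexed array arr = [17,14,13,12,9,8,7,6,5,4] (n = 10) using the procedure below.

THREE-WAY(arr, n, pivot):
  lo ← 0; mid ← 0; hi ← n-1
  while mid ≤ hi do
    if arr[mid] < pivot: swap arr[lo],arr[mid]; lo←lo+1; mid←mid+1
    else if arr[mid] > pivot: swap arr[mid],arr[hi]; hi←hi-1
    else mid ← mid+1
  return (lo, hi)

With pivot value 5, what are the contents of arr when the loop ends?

lo=0 mid=0 hi=9
17>5: swap(0,9), hi=8 ⇒ [4,14,13,12,9,8,7,6,5,17]
4<5: swap(0,0), lo=1 mid=1 ⇒ [4,14,13,12,9,8,7,6,5,17]
14>5: swap(1,8), hi=7 ⇒ [4,5,13,12,9,8,7,6,14,17]
5=5: mid=2
13>5: swap(2,7), hi=6 ⇒ [4,5,6,12,9,8,7,13,14,17]
6>5: swap(2,6), hi=5 ⇒ [4,5,7,12,9,8,6,13,14,17]
7>5: swap(2,5), hi=4 ⇒ [4,5,8,12,9,7,6,13,14,17]
8>5: swap(2,4), hi=3 ⇒ [4,5,9,12,8,7,6,13,14,17]
9>5: swap(2,3), hi=2 ⇒ [4,5,12,9,8,7,6,13,14,17]
12>5: swap(2,2), hi=1 ⇒ [4,5,12,9,8,7,6,13,14,17]
done. lo=1 hi=1; arr=[4,5,12,9,8,7,6,13,14,17]

[4,5,12,9,8,7,6,13,14,17]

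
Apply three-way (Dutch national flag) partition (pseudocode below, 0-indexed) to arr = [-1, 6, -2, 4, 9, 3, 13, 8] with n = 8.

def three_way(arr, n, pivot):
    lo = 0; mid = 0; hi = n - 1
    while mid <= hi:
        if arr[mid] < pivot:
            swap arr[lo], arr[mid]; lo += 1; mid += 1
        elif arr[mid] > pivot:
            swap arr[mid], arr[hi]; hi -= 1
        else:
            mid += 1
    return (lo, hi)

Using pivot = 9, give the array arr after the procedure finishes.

lo=0 mid=0 hi=7
-1<9: swap(0,0), lo=1 mid=1 ⇒ [-1, 6, -2, 4, 9, 3, 13, 8]
6<9: swap(1,1), lo=2 mid=2 ⇒ [-1, 6, -2, 4, 9, 3, 13, 8]
-2<9: swap(2,2), lo=3 mid=3 ⇒ [-1, 6, -2, 4, 9, 3, 13, 8]
4<9: swap(3,3), lo=4 mid=4 ⇒ [-1, 6, -2, 4, 9, 3, 13, 8]
9=9: mid=5
3<9: swap(4,5), lo=5 mid=6 ⇒ [-1, 6, -2, 4, 3, 9, 13, 8]
13>9: swap(6,7), hi=6 ⇒ [-1, 6, -2, 4, 3, 9, 8, 13]
8<9: swap(5,6), lo=6 mid=7 ⇒ [-1, 6, -2, 4, 3, 8, 9, 13]
done. lo=6 hi=6; arr=[-1, 6, -2, 4, 3, 8, 9, 13]

[-1, 6, -2, 4, 3, 8, 9, 13]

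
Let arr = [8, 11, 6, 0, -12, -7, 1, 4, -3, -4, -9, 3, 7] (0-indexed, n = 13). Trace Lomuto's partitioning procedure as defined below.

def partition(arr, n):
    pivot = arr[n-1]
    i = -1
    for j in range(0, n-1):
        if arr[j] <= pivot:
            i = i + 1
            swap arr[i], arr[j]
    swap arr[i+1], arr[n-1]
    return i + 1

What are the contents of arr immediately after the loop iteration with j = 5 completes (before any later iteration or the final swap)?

[6, 0, -12, -7, 8, 11, 1, 4, -3, -4, -9, 3, 7]

pivot = arr[12] = 7; i = -1
j=0: arr[0]=8 > 7 → no swap
j=1: arr[1]=11 > 7 → no swap
j=2: arr[2]=6 ≤ 7 → i=0, swap arr[0],arr[2] → [6, 11, 8, 0, -12, -7, 1, 4, -3, -4, -9, 3, 7]
j=3: arr[3]=0 ≤ 7 → i=1, swap arr[1],arr[3] → [6, 0, 8, 11, -12, -7, 1, 4, -3, -4, -9, 3, 7]
j=4: arr[4]=-12 ≤ 7 → i=2, swap arr[2],arr[4] → [6, 0, -12, 11, 8, -7, 1, 4, -3, -4, -9, 3, 7]
j=5: arr[5]=-7 ≤ 7 → i=3, swap arr[3],arr[5] → [6, 0, -12, -7, 8, 11, 1, 4, -3, -4, -9, 3, 7]
(after j=5) arr = [6, 0, -12, -7, 8, 11, 1, 4, -3, -4, -9, 3, 7]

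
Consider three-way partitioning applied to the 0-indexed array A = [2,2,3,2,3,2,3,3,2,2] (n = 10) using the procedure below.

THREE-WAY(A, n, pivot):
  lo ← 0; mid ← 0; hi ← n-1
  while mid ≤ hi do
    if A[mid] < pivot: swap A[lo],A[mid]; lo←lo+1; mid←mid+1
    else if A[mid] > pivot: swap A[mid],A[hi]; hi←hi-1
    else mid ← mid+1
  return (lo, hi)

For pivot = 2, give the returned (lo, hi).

(0, 5)

lo=0 mid=0 hi=9
2=2: mid=1
2=2: mid=2
3>2: swap(2,9), hi=8 ⇒ [2,2,2,2,3,2,3,3,2,3]
2=2: mid=3
2=2: mid=4
3>2: swap(4,8), hi=7 ⇒ [2,2,2,2,2,2,3,3,3,3]
2=2: mid=5
2=2: mid=6
3>2: swap(6,7), hi=6 ⇒ [2,2,2,2,2,2,3,3,3,3]
3>2: swap(6,6), hi=5 ⇒ [2,2,2,2,2,2,3,3,3,3]
done. lo=0 hi=5; A=[2,2,2,2,2,2,3,3,3,3]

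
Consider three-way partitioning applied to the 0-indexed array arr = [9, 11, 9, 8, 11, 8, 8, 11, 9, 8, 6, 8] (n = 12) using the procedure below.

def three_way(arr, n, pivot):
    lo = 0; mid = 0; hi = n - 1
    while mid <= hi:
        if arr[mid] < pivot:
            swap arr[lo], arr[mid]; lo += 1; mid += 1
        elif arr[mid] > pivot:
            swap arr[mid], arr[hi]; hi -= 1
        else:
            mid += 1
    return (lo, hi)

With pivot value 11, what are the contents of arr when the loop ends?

[9, 9, 8, 8, 8, 9, 8, 6, 8, 11, 11, 11]

pivot = 11; lo=0, mid=0, hi=11
arr[mid]=9<11: swap arr[0],arr[0]; lo=1,mid=1 → [9, 11, 9, 8, 11, 8, 8, 11, 9, 8, 6, 8]
arr[mid]=11=11: mid=2
arr[mid]=9<11: swap arr[1],arr[2]; lo=2,mid=3 → [9, 9, 11, 8, 11, 8, 8, 11, 9, 8, 6, 8]
arr[mid]=8<11: swap arr[2],arr[3]; lo=3,mid=4 → [9, 9, 8, 11, 11, 8, 8, 11, 9, 8, 6, 8]
arr[mid]=11=11: mid=5
arr[mid]=8<11: swap arr[3],arr[5]; lo=4,mid=6 → [9, 9, 8, 8, 11, 11, 8, 11, 9, 8, 6, 8]
arr[mid]=8<11: swap arr[4],arr[6]; lo=5,mid=7 → [9, 9, 8, 8, 8, 11, 11, 11, 9, 8, 6, 8]
arr[mid]=11=11: mid=8
arr[mid]=9<11: swap arr[5],arr[8]; lo=6,mid=9 → [9, 9, 8, 8, 8, 9, 11, 11, 11, 8, 6, 8]
arr[mid]=8<11: swap arr[6],arr[9]; lo=7,mid=10 → [9, 9, 8, 8, 8, 9, 8, 11, 11, 11, 6, 8]
arr[mid]=6<11: swap arr[7],arr[10]; lo=8,mid=11 → [9, 9, 8, 8, 8, 9, 8, 6, 11, 11, 11, 8]
arr[mid]=8<11: swap arr[8],arr[11]; lo=9,mid=12 → [9, 9, 8, 8, 8, 9, 8, 6, 8, 11, 11, 11]
end: lo=9, hi=11; arr = [9, 9, 8, 8, 8, 9, 8, 6, 8, 11, 11, 11]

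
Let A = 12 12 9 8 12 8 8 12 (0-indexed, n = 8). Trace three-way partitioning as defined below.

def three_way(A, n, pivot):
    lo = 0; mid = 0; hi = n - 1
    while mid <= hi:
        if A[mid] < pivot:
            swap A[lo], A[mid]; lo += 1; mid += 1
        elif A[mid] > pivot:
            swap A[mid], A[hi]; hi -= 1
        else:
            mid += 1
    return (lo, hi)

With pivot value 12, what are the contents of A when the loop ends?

9 8 8 8 12 12 12 12

pivot = 12; lo=0, mid=0, hi=7
A[mid]=12=12: mid=1
A[mid]=12=12: mid=2
A[mid]=9<12: swap A[0],A[2]; lo=1,mid=3 → 9 12 12 8 12 8 8 12
A[mid]=8<12: swap A[1],A[3]; lo=2,mid=4 → 9 8 12 12 12 8 8 12
A[mid]=12=12: mid=5
A[mid]=8<12: swap A[2],A[5]; lo=3,mid=6 → 9 8 8 12 12 12 8 12
A[mid]=8<12: swap A[3],A[6]; lo=4,mid=7 → 9 8 8 8 12 12 12 12
A[mid]=12=12: mid=8
end: lo=4, hi=7; A = 9 8 8 8 12 12 12 12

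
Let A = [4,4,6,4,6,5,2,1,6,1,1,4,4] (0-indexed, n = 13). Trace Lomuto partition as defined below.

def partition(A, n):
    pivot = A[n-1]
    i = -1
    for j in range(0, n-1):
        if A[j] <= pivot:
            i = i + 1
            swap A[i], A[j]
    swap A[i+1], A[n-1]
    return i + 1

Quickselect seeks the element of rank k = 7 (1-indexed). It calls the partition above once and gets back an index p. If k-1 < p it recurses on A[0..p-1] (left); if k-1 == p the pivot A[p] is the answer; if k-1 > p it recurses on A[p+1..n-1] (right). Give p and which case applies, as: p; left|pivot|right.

pivot=4, i=-1
j=0: 4≤4, i=0, swap(0,0) ⇒ [4,4,6,4,6,5,2,1,6,1,1,4,4]
j=1: 4≤4, i=1, swap(1,1) ⇒ [4,4,6,4,6,5,2,1,6,1,1,4,4]
j=2: 6>4, skip
j=3: 4≤4, i=2, swap(2,3) ⇒ [4,4,4,6,6,5,2,1,6,1,1,4,4]
j=4: 6>4, skip
j=5: 5>4, skip
j=6: 2≤4, i=3, swap(3,6) ⇒ [4,4,4,2,6,5,6,1,6,1,1,4,4]
j=7: 1≤4, i=4, swap(4,7) ⇒ [4,4,4,2,1,5,6,6,6,1,1,4,4]
j=8: 6>4, skip
j=9: 1≤4, i=5, swap(5,9) ⇒ [4,4,4,2,1,1,6,6,6,5,1,4,4]
j=10: 1≤4, i=6, swap(6,10) ⇒ [4,4,4,2,1,1,1,6,6,5,6,4,4]
j=11: 4≤4, i=7, swap(7,11) ⇒ [4,4,4,2,1,1,1,4,6,5,6,6,4]
swap(8,12) ⇒ [4,4,4,2,1,1,1,4,4,5,6,6,6]; return 8
p = 8; k-1 = 6 < 8 ⇒ left

8; left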